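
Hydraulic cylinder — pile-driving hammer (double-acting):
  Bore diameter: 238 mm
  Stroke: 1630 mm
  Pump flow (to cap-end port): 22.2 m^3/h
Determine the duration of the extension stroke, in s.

Cap-side area A_cap = π/4 × (238 mm)² = 44490 mm^2
Swept volume V = A × L; t = V / Q = A·L / Q

t ≈ 11.8 s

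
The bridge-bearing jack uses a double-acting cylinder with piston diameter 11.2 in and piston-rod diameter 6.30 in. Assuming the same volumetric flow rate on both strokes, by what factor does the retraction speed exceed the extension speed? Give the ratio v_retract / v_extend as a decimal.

Cap-side area A_cap = π/4 × (11.2 in)² = 98.52 in^2
Rod-side annular area A_ann = π/4 × (11.2² − 6.30²) = 67.35 in^2
For equal Q, v ∝ 1/A, so v_ret/v_ext = A_cap/A_ann.

v_ret/v_ext ≈ 1.46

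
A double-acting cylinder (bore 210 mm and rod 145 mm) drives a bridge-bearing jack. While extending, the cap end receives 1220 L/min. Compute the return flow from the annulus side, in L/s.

Cap-side area A_cap = π/4 × (210 mm)² = 34640 mm^2
Rod-side annular area A_ann = π/4 × (210² − 145²) = 18120 mm^2
Piston speed v = Q_in/A_cap; rod-end outflow Q_out = v × A_ann = Q_in × A_ann/A_cap.

Q_out ≈ 10.6 L/s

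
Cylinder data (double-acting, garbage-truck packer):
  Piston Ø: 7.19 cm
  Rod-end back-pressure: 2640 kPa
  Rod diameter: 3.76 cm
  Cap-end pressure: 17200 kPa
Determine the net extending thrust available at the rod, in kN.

F ≈ 62.0 kN

Cap-side area A_cap = π/4 × (7.19 cm)² = 40.60 cm^2
Rod-side annular area A_ann = π/4 × (7.19² − 3.76²) = 29.50 cm^2
Net thrust = P_cap·A_cap − P_rod·A_ann = 69.84 kN − 7.788 kN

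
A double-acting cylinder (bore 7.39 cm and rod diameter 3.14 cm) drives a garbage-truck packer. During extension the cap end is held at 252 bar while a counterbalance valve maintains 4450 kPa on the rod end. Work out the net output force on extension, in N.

Cap-side area A_cap = π/4 × (7.39 cm)² = 42.89 cm^2
Rod-side annular area A_ann = π/4 × (7.39² − 3.14²) = 35.15 cm^2
Net thrust = P_cap·A_cap − P_rod·A_ann = 1.081e5 N − 15640 N

F ≈ 92400 N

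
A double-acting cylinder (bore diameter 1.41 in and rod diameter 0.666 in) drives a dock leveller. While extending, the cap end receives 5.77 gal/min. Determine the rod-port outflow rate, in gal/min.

Cap-side area A_cap = π/4 × (1.41 in)² = 1.561 in^2
Rod-side annular area A_ann = π/4 × (1.41² − 0.666²) = 1.213 in^2
Piston speed v = Q_in/A_cap; rod-end outflow Q_out = v × A_ann = Q_in × A_ann/A_cap.

Q_out ≈ 4.48 gal/min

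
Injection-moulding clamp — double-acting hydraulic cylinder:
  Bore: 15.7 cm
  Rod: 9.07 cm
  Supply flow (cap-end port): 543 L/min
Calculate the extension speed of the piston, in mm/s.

Cap-side area A_cap = π/4 × (15.7 cm)² = 193.6 cm^2
v = Q / A

v ≈ 467 mm/s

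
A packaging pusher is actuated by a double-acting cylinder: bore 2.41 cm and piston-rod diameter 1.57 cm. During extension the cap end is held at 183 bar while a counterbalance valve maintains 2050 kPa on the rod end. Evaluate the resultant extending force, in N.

F ≈ 7810 N

Cap-side area A_cap = π/4 × (2.41 cm)² = 4.562 cm^2
Rod-side annular area A_ann = π/4 × (2.41² − 1.57²) = 2.626 cm^2
Net thrust = P_cap·A_cap − P_rod·A_ann = 8348 N − 538.3 N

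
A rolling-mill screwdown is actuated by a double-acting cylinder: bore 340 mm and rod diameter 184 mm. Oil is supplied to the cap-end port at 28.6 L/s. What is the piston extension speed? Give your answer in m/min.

Cap-side area A_cap = π/4 × (340 mm)² = 90790 mm^2
v = Q / A

v ≈ 18.9 m/min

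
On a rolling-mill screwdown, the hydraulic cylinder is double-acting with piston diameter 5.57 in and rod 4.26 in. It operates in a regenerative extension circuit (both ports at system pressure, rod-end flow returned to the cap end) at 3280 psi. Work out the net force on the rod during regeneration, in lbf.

With equal pressure on both faces, forces on the annular region cancel; the net push is pressure × rod cross-section.
Rod cross-section A_rod = π/4 × (4.26 in)² = 14.25 in^2
F = P × A_rod

F ≈ 46800 lbf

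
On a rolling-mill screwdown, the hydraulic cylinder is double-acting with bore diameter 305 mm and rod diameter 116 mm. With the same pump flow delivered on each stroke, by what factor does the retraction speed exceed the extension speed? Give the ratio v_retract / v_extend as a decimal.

v_ret/v_ext ≈ 1.17

Cap-side area A_cap = π/4 × (305 mm)² = 73060 mm^2
Rod-side annular area A_ann = π/4 × (305² − 116²) = 62490 mm^2
For equal Q, v ∝ 1/A, so v_ret/v_ext = A_cap/A_ann.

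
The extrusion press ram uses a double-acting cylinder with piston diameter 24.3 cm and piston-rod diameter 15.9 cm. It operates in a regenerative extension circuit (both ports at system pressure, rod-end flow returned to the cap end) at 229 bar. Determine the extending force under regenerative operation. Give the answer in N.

F ≈ 4.55e5 N

With equal pressure on both faces, forces on the annular region cancel; the net push is pressure × rod cross-section.
Rod cross-section A_rod = π/4 × (15.9 cm)² = 198.6 cm^2
F = P × A_rod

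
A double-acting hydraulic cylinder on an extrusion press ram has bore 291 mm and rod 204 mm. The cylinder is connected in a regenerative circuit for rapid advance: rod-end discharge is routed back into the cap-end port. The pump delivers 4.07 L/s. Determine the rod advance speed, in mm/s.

In regeneration the rod-end outflow joins the pump flow into the cap end, so the net volume the pump must supply per unit advance equals the rod cross-section area.
Rod cross-section A_rod = π/4 × (204 mm)² = 32690 mm^2
v = Q_pump / A_rod

v ≈ 125 mm/s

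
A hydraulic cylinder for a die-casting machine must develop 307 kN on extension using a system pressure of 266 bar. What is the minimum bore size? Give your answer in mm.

Extension force acts on the full piston face: F = P × (π/4)D².
D = √(4F / (πP)) = √(4 × 307 kN / (π × 266 bar))

D ≈ 121 mm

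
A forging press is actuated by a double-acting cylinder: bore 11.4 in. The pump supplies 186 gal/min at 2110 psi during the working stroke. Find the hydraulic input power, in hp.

W ≈ 229 hp

Hydraulic power = P × Q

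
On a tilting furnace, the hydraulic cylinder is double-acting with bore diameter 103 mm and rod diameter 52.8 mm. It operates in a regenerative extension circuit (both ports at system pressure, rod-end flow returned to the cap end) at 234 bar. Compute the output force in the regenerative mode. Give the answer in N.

F ≈ 51200 N

With equal pressure on both faces, forces on the annular region cancel; the net push is pressure × rod cross-section.
Rod cross-section A_rod = π/4 × (52.8 mm)² = 2190 mm^2
F = P × A_rod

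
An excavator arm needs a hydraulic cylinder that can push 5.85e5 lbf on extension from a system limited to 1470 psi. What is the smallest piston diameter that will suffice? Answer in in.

Extension force acts on the full piston face: F = P × (π/4)D².
D = √(4F / (πP)) = √(4 × 5.85e5 lbf / (π × 1470 psi))

D ≈ 22.5 in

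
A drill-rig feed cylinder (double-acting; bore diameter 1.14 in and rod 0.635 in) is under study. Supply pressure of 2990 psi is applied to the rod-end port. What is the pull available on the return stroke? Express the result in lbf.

F ≈ 2100 lbf

Rod-side annular area A_ann = π/4 × (1.14² − 0.635²) = 0.7040 in^2
On retraction the pressure acts on the annular area (bore minus rod).
F = P × A_ann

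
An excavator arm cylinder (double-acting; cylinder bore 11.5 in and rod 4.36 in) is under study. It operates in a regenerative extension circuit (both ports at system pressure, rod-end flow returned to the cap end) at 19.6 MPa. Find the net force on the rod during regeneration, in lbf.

With equal pressure on both faces, forces on the annular region cancel; the net push is pressure × rod cross-section.
Rod cross-section A_rod = π/4 × (4.36 in)² = 14.93 in^2
F = P × A_rod

F ≈ 42400 lbf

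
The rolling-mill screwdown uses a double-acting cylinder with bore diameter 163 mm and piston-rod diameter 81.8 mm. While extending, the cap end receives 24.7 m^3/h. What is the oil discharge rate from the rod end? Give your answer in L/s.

Q_out ≈ 5.13 L/s

Cap-side area A_cap = π/4 × (163 mm)² = 20870 mm^2
Rod-side annular area A_ann = π/4 × (163² − 81.8²) = 15610 mm^2
Piston speed v = Q_in/A_cap; rod-end outflow Q_out = v × A_ann = Q_in × A_ann/A_cap.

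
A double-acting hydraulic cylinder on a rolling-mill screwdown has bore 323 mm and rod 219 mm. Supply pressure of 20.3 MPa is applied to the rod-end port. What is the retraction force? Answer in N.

F ≈ 8.99e5 N

Rod-side annular area A_ann = π/4 × (323² − 219²) = 44270 mm^2
On retraction the pressure acts on the annular area (bore minus rod).
F = P × A_ann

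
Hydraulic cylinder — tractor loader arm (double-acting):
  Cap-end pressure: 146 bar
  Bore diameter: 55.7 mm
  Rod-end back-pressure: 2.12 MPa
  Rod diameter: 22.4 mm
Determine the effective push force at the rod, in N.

Cap-side area A_cap = π/4 × (55.7 mm)² = 2437 mm^2
Rod-side annular area A_ann = π/4 × (55.7² − 22.4²) = 2043 mm^2
Net thrust = P_cap·A_cap − P_rod·A_ann = 35580 N − 4330 N

F ≈ 31200 N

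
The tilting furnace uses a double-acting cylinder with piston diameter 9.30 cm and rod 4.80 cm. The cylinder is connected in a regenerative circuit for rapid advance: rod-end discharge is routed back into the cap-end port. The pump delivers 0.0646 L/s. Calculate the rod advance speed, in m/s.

v ≈ 0.0357 m/s

In regeneration the rod-end outflow joins the pump flow into the cap end, so the net volume the pump must supply per unit advance equals the rod cross-section area.
Rod cross-section A_rod = π/4 × (4.80 cm)² = 18.10 cm^2
v = Q_pump / A_rod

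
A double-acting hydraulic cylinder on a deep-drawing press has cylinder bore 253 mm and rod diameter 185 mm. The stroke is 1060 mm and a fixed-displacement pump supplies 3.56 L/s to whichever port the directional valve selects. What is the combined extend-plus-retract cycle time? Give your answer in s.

Cap-side area A_cap = π/4 × (253 mm)² = 50270 mm^2
Rod-side annular area A_ann = π/4 × (253² − 185²) = 23390 mm^2
t_ext = A_cap·L/Q = 14.97 s
t_ret = A_ann·L/Q = 6.965 s
t_cycle = t_ext + t_ret

t ≈ 21.9 s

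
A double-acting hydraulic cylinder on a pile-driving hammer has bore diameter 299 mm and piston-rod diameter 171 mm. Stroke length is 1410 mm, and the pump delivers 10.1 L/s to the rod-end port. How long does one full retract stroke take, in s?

t ≈ 6.60 s

Rod-side annular area A_ann = π/4 × (299² − 171²) = 47250 mm^2
Swept volume V = A × L; t = V / Q = A·L / Q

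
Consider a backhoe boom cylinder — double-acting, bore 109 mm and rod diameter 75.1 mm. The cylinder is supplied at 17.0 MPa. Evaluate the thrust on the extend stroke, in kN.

Cap-side area A_cap = π/4 × (109 mm)² = 9331 mm^2
F = P × A_cap = 17.0 MPa × A_cap

F ≈ 159 kN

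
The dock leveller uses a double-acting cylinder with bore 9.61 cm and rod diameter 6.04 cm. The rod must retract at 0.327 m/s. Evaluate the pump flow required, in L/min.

Rod-side annular area A_ann = π/4 × (9.61² − 6.04²) = 43.88 cm^2
Q = A × v

Q ≈ 86.1 L/min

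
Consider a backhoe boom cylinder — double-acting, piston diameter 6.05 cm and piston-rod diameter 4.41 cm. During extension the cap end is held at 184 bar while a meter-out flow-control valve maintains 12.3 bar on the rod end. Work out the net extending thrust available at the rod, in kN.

Cap-side area A_cap = π/4 × (6.05 cm)² = 28.75 cm^2
Rod-side annular area A_ann = π/4 × (6.05² − 4.41²) = 13.47 cm^2
Net thrust = P_cap·A_cap − P_rod·A_ann = 52.90 kN − 1.657 kN

F ≈ 51.2 kN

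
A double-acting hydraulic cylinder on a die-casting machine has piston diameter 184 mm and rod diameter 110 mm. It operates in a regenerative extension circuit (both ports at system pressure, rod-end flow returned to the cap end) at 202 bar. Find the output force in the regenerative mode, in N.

With equal pressure on both faces, forces on the annular region cancel; the net push is pressure × rod cross-section.
Rod cross-section A_rod = π/4 × (110 mm)² = 9503 mm^2
F = P × A_rod

F ≈ 1.92e5 N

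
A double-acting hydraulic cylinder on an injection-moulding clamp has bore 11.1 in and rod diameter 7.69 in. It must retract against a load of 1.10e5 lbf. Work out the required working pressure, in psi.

Rod-side annular area A_ann = π/4 × (11.1² − 7.69²) = 50.32 in^2
Retraction: pressure acts on the annular area.
P = F / A = 1.10e5 lbf / A

P ≈ 2190 psi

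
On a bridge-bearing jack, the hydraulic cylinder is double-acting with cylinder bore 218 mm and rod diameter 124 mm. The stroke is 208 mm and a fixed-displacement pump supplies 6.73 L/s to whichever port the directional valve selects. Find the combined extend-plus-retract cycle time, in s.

t ≈ 1.93 s

Cap-side area A_cap = π/4 × (218 mm)² = 37330 mm^2
Rod-side annular area A_ann = π/4 × (218² − 124²) = 25250 mm^2
t_ext = A_cap·L/Q = 1.154 s
t_ret = A_ann·L/Q = 0.7804 s
t_cycle = t_ext + t_ret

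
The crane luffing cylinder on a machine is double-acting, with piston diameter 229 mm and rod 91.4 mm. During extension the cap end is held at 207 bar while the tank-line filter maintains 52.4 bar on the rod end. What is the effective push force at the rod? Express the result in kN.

Cap-side area A_cap = π/4 × (229 mm)² = 41190 mm^2
Rod-side annular area A_ann = π/4 × (229² − 91.4²) = 34630 mm^2
Net thrust = P_cap·A_cap − P_rod·A_ann = 852.6 kN − 181.4 kN

F ≈ 671 kN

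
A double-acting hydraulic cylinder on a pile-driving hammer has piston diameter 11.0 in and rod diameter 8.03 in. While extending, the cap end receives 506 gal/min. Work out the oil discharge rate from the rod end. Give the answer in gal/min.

Q_out ≈ 236 gal/min

Cap-side area A_cap = π/4 × (11.0 in)² = 95.03 in^2
Rod-side annular area A_ann = π/4 × (11.0² − 8.03²) = 44.39 in^2
Piston speed v = Q_in/A_cap; rod-end outflow Q_out = v × A_ann = Q_in × A_ann/A_cap.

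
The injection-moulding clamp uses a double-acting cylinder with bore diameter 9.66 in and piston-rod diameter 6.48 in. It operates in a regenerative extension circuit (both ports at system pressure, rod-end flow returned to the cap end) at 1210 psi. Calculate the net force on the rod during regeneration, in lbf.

With equal pressure on both faces, forces on the annular region cancel; the net push is pressure × rod cross-section.
Rod cross-section A_rod = π/4 × (6.48 in)² = 32.98 in^2
F = P × A_rod

F ≈ 39900 lbf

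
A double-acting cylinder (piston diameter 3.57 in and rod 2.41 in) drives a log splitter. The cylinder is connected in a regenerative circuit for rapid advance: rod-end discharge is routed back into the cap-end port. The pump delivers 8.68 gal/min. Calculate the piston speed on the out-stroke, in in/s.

In regeneration the rod-end outflow joins the pump flow into the cap end, so the net volume the pump must supply per unit advance equals the rod cross-section area.
Rod cross-section A_rod = π/4 × (2.41 in)² = 4.562 in^2
v = Q_pump / A_rod

v ≈ 7.33 in/s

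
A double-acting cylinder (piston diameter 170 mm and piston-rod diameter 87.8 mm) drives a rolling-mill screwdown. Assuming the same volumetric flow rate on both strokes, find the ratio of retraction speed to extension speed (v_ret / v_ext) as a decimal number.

Cap-side area A_cap = π/4 × (170 mm)² = 22700 mm^2
Rod-side annular area A_ann = π/4 × (170² − 87.8²) = 16640 mm^2
For equal Q, v ∝ 1/A, so v_ret/v_ext = A_cap/A_ann.

v_ret/v_ext ≈ 1.36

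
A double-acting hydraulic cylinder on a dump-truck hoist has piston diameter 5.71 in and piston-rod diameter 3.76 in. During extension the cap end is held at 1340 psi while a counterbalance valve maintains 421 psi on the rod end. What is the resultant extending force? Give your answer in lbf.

F ≈ 28200 lbf

Cap-side area A_cap = π/4 × (5.71 in)² = 25.61 in^2
Rod-side annular area A_ann = π/4 × (5.71² − 3.76²) = 14.50 in^2
Net thrust = P_cap·A_cap − P_rod·A_ann = 34310 lbf − 6106 lbf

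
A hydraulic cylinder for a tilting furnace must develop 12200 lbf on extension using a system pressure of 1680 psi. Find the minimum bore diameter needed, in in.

D ≈ 3.04 in

Extension force acts on the full piston face: F = P × (π/4)D².
D = √(4F / (πP)) = √(4 × 12200 lbf / (π × 1680 psi))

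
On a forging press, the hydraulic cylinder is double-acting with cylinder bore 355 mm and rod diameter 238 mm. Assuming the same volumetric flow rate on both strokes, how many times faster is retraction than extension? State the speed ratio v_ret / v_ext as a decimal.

v_ret/v_ext ≈ 1.82

Cap-side area A_cap = π/4 × (355 mm)² = 98980 mm^2
Rod-side annular area A_ann = π/4 × (355² − 238²) = 54490 mm^2
For equal Q, v ∝ 1/A, so v_ret/v_ext = A_cap/A_ann.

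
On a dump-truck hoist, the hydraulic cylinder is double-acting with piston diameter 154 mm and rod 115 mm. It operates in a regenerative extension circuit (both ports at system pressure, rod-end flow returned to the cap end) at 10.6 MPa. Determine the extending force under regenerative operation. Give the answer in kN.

F ≈ 110 kN

With equal pressure on both faces, forces on the annular region cancel; the net push is pressure × rod cross-section.
Rod cross-section A_rod = π/4 × (115 mm)² = 10390 mm^2
F = P × A_rod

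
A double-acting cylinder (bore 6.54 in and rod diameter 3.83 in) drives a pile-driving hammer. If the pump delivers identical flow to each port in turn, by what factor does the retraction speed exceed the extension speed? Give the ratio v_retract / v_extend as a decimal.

Cap-side area A_cap = π/4 × (6.54 in)² = 33.59 in^2
Rod-side annular area A_ann = π/4 × (6.54² − 3.83²) = 22.07 in^2
For equal Q, v ∝ 1/A, so v_ret/v_ext = A_cap/A_ann.

v_ret/v_ext ≈ 1.52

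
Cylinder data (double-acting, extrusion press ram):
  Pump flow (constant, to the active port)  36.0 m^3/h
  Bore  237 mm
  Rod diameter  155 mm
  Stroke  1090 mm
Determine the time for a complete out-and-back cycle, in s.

Cap-side area A_cap = π/4 × (237 mm)² = 44120 mm^2
Rod-side annular area A_ann = π/4 × (237² − 155²) = 25250 mm^2
t_ext = A_cap·L/Q = 4.809 s
t_ret = A_ann·L/Q = 2.752 s
t_cycle = t_ext + t_ret

t ≈ 7.56 s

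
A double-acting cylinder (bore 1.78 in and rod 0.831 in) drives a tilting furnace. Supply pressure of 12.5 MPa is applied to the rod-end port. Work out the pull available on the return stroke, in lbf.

Rod-side annular area A_ann = π/4 × (1.78² − 0.831²) = 1.946 in^2
On retraction the pressure acts on the annular area (bore minus rod).
F = P × A_ann

F ≈ 3530 lbf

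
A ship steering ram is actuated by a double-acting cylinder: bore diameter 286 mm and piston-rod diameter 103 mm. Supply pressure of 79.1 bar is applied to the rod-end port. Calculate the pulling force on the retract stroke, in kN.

F ≈ 442 kN

Rod-side annular area A_ann = π/4 × (286² − 103²) = 55910 mm^2
On retraction the pressure acts on the annular area (bore minus rod).
F = P × A_ann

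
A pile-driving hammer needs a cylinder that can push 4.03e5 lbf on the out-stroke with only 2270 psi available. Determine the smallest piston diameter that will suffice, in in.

D ≈ 15.0 in

Extension force acts on the full piston face: F = P × (π/4)D².
D = √(4F / (πP)) = √(4 × 4.03e5 lbf / (π × 2270 psi))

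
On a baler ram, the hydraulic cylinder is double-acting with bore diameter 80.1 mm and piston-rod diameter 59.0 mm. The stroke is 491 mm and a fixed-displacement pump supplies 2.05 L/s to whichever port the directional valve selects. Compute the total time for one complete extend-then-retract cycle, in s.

Cap-side area A_cap = π/4 × (80.1 mm)² = 5039 mm^2
Rod-side annular area A_ann = π/4 × (80.1² − 59.0²) = 2305 mm^2
t_ext = A_cap·L/Q = 1.207 s
t_ret = A_ann·L/Q = 0.5521 s
t_cycle = t_ext + t_ret

t ≈ 1.76 s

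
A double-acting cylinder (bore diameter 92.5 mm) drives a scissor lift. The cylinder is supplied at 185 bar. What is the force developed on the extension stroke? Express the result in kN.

F ≈ 124 kN

Cap-side area A_cap = π/4 × (92.5 mm)² = 6720 mm^2
F = P × A_cap = 185 bar × A_cap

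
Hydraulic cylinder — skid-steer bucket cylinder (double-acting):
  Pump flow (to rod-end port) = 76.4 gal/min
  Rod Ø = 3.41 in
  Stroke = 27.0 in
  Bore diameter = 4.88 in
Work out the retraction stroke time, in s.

t ≈ 0.879 s

Rod-side annular area A_ann = π/4 × (4.88² − 3.41²) = 9.571 in^2
Swept volume V = A × L; t = V / Q = A·L / Q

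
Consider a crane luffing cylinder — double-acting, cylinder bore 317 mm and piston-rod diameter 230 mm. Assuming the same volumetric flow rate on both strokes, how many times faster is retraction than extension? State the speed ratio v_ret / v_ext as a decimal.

Cap-side area A_cap = π/4 × (317 mm)² = 78920 mm^2
Rod-side annular area A_ann = π/4 × (317² − 230²) = 37380 mm^2
For equal Q, v ∝ 1/A, so v_ret/v_ext = A_cap/A_ann.

v_ret/v_ext ≈ 2.11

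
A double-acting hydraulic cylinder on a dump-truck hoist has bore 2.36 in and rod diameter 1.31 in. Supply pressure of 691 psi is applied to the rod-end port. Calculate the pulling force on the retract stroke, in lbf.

Rod-side annular area A_ann = π/4 × (2.36² − 1.31²) = 3.027 in^2
On retraction the pressure acts on the annular area (bore minus rod).
F = P × A_ann

F ≈ 2090 lbf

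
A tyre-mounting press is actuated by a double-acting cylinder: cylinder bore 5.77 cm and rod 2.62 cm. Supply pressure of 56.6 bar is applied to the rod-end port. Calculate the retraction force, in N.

Rod-side annular area A_ann = π/4 × (5.77² − 2.62²) = 20.76 cm^2
On retraction the pressure acts on the annular area (bore minus rod).
F = P × A_ann

F ≈ 11700 N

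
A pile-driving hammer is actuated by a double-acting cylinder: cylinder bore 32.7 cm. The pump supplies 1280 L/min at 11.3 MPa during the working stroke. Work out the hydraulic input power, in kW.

W ≈ 241 kW

Hydraulic power = P × Q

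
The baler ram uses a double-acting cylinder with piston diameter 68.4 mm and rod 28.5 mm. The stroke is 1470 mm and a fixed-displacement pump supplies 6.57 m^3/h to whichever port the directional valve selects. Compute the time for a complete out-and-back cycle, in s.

t ≈ 5.41 s

Cap-side area A_cap = π/4 × (68.4 mm)² = 3675 mm^2
Rod-side annular area A_ann = π/4 × (68.4² − 28.5²) = 3037 mm^2
t_ext = A_cap·L/Q = 2.960 s
t_ret = A_ann·L/Q = 2.446 s
t_cycle = t_ext + t_ret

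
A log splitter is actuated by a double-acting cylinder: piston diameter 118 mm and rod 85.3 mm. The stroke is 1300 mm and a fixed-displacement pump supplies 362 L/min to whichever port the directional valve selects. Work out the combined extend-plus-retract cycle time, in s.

Cap-side area A_cap = π/4 × (118 mm)² = 10940 mm^2
Rod-side annular area A_ann = π/4 × (118² − 85.3²) = 5221 mm^2
t_ext = A_cap·L/Q = 2.356 s
t_ret = A_ann·L/Q = 1.125 s
t_cycle = t_ext + t_ret

t ≈ 3.48 s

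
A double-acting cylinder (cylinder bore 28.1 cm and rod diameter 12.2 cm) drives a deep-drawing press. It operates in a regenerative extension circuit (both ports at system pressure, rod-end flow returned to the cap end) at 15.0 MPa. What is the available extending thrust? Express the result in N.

F ≈ 1.75e5 N

With equal pressure on both faces, forces on the annular region cancel; the net push is pressure × rod cross-section.
Rod cross-section A_rod = π/4 × (12.2 cm)² = 116.9 cm^2
F = P × A_rod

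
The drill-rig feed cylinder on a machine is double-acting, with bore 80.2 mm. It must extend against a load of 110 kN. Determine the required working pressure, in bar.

Cap-side area A_cap = π/4 × (80.2 mm)² = 5052 mm^2
P = F / A = 110 kN / A

P ≈ 218 bar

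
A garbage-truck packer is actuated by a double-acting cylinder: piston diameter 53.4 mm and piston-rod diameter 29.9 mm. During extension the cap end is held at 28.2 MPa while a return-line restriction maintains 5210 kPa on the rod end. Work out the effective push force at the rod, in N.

Cap-side area A_cap = π/4 × (53.4 mm)² = 2240 mm^2
Rod-side annular area A_ann = π/4 × (53.4² − 29.9²) = 1537 mm^2
Net thrust = P_cap·A_cap − P_rod·A_ann = 63160 N − 8010 N

F ≈ 55100 N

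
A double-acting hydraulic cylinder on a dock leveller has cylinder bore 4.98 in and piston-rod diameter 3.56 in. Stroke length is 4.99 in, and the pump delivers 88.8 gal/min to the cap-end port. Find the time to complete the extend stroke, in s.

t ≈ 0.284 s

Cap-side area A_cap = π/4 × (4.98 in)² = 19.48 in^2
Swept volume V = A × L; t = V / Q = A·L / Q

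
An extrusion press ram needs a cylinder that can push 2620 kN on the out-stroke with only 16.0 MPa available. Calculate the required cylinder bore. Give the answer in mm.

D ≈ 457 mm

Extension force acts on the full piston face: F = P × (π/4)D².
D = √(4F / (πP)) = √(4 × 2620 kN / (π × 16.0 MPa))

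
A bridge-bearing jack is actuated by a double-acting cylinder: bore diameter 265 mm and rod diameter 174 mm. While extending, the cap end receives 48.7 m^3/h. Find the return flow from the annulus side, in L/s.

Cap-side area A_cap = π/4 × (265 mm)² = 55150 mm^2
Rod-side annular area A_ann = π/4 × (265² − 174²) = 31380 mm^2
Piston speed v = Q_in/A_cap; rod-end outflow Q_out = v × A_ann = Q_in × A_ann/A_cap.

Q_out ≈ 7.70 L/s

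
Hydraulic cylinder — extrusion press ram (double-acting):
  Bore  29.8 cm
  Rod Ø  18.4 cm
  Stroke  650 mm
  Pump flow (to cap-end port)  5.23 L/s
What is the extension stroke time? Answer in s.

Cap-side area A_cap = π/4 × (29.8 cm)² = 697.5 cm^2
Swept volume V = A × L; t = V / Q = A·L / Q

t ≈ 8.67 s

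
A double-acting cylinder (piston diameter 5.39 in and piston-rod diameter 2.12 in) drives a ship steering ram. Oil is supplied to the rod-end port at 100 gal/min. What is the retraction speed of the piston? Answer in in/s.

Rod-side annular area A_ann = π/4 × (5.39² − 2.12²) = 19.29 in^2
Flow into the rod-end port fills the annular volume.
v = Q / A

v ≈ 20.0 in/s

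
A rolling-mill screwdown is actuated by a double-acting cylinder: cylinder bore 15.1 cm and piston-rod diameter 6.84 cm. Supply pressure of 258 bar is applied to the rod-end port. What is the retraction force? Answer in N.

F ≈ 3.67e5 N

Rod-side annular area A_ann = π/4 × (15.1² − 6.84²) = 142.3 cm^2
On retraction the pressure acts on the annular area (bore minus rod).
F = P × A_ann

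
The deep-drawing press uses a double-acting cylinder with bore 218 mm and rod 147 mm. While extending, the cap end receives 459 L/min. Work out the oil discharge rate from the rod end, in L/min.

Cap-side area A_cap = π/4 × (218 mm)² = 37330 mm^2
Rod-side annular area A_ann = π/4 × (218² − 147²) = 20350 mm^2
Piston speed v = Q_in/A_cap; rod-end outflow Q_out = v × A_ann = Q_in × A_ann/A_cap.

Q_out ≈ 250 L/min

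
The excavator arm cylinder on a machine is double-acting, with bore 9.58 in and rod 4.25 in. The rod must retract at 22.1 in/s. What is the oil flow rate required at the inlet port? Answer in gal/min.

Q ≈ 332 gal/min

Rod-side annular area A_ann = π/4 × (9.58² − 4.25²) = 57.89 in^2
Q = A × v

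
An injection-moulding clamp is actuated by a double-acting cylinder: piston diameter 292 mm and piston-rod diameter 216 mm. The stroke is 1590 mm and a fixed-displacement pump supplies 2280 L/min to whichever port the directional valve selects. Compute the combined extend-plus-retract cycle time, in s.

Cap-side area A_cap = π/4 × (292 mm)² = 66970 mm^2
Rod-side annular area A_ann = π/4 × (292² − 216²) = 30320 mm^2
t_ext = A_cap·L/Q = 2.802 s
t_ret = A_ann·L/Q = 1.269 s
t_cycle = t_ext + t_ret

t ≈ 4.07 s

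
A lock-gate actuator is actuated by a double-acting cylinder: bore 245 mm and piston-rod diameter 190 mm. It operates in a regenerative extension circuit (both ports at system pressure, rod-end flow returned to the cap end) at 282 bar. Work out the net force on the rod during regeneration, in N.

F ≈ 8.00e5 N

With equal pressure on both faces, forces on the annular region cancel; the net push is pressure × rod cross-section.
Rod cross-section A_rod = π/4 × (190 mm)² = 28350 mm^2
F = P × A_rod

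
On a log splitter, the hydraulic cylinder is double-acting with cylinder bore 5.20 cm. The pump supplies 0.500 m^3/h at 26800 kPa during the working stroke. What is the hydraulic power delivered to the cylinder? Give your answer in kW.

Hydraulic power = P × Q

W ≈ 3.72 kW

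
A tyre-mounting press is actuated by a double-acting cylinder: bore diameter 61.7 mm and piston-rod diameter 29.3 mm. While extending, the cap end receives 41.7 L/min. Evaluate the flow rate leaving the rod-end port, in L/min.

Q_out ≈ 32.3 L/min

Cap-side area A_cap = π/4 × (61.7 mm)² = 2990 mm^2
Rod-side annular area A_ann = π/4 × (61.7² − 29.3²) = 2316 mm^2
Piston speed v = Q_in/A_cap; rod-end outflow Q_out = v × A_ann = Q_in × A_ann/A_cap.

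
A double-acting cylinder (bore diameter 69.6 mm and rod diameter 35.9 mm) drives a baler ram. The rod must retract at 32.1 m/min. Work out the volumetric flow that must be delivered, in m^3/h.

Rod-side annular area A_ann = π/4 × (69.6² − 35.9²) = 2792 mm^2
Q = A × v

Q ≈ 5.38 m^3/h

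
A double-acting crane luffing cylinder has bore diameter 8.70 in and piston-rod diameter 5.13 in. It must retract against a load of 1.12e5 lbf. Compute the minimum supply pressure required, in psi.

Rod-side annular area A_ann = π/4 × (8.70² − 5.13²) = 38.78 in^2
Retraction: pressure acts on the annular area.
P = F / A = 1.12e5 lbf / A

P ≈ 2890 psi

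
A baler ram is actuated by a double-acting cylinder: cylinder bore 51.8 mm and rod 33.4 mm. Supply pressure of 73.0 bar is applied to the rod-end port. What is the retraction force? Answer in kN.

F ≈ 8.99 kN

Rod-side annular area A_ann = π/4 × (51.8² − 33.4²) = 1231 mm^2
On retraction the pressure acts on the annular area (bore minus rod).
F = P × A_ann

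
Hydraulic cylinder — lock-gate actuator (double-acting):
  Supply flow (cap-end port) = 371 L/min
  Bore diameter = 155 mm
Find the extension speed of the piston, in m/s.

v ≈ 0.328 m/s

Cap-side area A_cap = π/4 × (155 mm)² = 18870 mm^2
v = Q / A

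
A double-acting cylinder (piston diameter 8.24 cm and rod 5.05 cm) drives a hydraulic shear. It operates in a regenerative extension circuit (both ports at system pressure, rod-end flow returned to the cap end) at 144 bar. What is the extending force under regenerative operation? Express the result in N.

F ≈ 28800 N

With equal pressure on both faces, forces on the annular region cancel; the net push is pressure × rod cross-section.
Rod cross-section A_rod = π/4 × (5.05 cm)² = 20.03 cm^2
F = P × A_rod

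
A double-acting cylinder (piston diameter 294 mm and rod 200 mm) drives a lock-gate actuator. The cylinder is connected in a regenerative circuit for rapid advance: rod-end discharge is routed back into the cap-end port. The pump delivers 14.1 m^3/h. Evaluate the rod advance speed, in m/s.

v ≈ 0.125 m/s

In regeneration the rod-end outflow joins the pump flow into the cap end, so the net volume the pump must supply per unit advance equals the rod cross-section area.
Rod cross-section A_rod = π/4 × (200 mm)² = 31420 mm^2
v = Q_pump / A_rod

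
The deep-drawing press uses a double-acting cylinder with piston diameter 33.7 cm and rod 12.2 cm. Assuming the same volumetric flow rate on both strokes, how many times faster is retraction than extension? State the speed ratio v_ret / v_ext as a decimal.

v_ret/v_ext ≈ 1.15

Cap-side area A_cap = π/4 × (33.7 cm)² = 892.0 cm^2
Rod-side annular area A_ann = π/4 × (33.7² − 12.2²) = 775.1 cm^2
For equal Q, v ∝ 1/A, so v_ret/v_ext = A_cap/A_ann.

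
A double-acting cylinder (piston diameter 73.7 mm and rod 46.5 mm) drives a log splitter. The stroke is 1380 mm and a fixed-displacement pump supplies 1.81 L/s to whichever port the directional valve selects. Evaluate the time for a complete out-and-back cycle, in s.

t ≈ 5.21 s

Cap-side area A_cap = π/4 × (73.7 mm)² = 4266 mm^2
Rod-side annular area A_ann = π/4 × (73.7² − 46.5²) = 2568 mm^2
t_ext = A_cap·L/Q = 3.253 s
t_ret = A_ann·L/Q = 1.958 s
t_cycle = t_ext + t_ret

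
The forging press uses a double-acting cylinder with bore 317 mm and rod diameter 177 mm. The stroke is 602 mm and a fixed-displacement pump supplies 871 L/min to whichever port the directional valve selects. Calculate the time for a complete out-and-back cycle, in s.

t ≈ 5.53 s

Cap-side area A_cap = π/4 × (317 mm)² = 78920 mm^2
Rod-side annular area A_ann = π/4 × (317² − 177²) = 54320 mm^2
t_ext = A_cap·L/Q = 3.273 s
t_ret = A_ann·L/Q = 2.253 s
t_cycle = t_ext + t_ret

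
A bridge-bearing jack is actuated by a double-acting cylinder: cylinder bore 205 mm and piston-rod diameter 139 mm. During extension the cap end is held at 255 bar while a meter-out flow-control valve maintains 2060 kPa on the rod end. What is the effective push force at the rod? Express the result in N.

Cap-side area A_cap = π/4 × (205 mm)² = 33010 mm^2
Rod-side annular area A_ann = π/4 × (205² − 139²) = 17830 mm^2
Net thrust = P_cap·A_cap − P_rod·A_ann = 8.417e5 N − 36730 N

F ≈ 8.05e5 N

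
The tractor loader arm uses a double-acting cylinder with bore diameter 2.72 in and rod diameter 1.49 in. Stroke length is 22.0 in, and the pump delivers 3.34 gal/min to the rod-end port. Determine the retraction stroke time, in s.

t ≈ 6.96 s

Rod-side annular area A_ann = π/4 × (2.72² − 1.49²) = 4.067 in^2
Swept volume V = A × L; t = V / Q = A·L / Q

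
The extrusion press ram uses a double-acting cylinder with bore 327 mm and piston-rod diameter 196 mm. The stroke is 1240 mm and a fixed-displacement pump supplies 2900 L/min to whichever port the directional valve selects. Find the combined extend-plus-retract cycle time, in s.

Cap-side area A_cap = π/4 × (327 mm)² = 83980 mm^2
Rod-side annular area A_ann = π/4 × (327² − 196²) = 53810 mm^2
t_ext = A_cap·L/Q = 2.155 s
t_ret = A_ann·L/Q = 1.381 s
t_cycle = t_ext + t_ret

t ≈ 3.54 s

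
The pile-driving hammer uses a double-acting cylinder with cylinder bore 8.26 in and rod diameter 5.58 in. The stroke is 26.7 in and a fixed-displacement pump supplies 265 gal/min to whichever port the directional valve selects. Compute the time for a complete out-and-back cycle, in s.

Cap-side area A_cap = π/4 × (8.26 in)² = 53.59 in^2
Rod-side annular area A_ann = π/4 × (8.26² − 5.58²) = 29.13 in^2
t_ext = A_cap·L/Q = 1.402 s
t_ret = A_ann·L/Q = 0.7624 s
t_cycle = t_ext + t_ret

t ≈ 2.16 s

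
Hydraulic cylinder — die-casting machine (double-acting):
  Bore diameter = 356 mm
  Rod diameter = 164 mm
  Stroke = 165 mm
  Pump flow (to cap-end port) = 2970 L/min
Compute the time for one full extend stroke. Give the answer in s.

Cap-side area A_cap = π/4 × (356 mm)² = 99540 mm^2
Swept volume V = A × L; t = V / Q = A·L / Q

t ≈ 0.332 s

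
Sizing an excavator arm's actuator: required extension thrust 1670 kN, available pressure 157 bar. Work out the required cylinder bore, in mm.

D ≈ 368 mm

Extension force acts on the full piston face: F = P × (π/4)D².
D = √(4F / (πP)) = √(4 × 1670 kN / (π × 157 bar))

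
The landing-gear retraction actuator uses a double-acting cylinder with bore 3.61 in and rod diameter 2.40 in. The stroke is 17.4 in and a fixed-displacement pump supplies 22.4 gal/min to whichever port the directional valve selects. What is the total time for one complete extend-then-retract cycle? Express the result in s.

Cap-side area A_cap = π/4 × (3.61 in)² = 10.24 in^2
Rod-side annular area A_ann = π/4 × (3.61² − 2.40²) = 5.711 in^2
t_ext = A_cap·L/Q = 2.065 s
t_ret = A_ann·L/Q = 1.152 s
t_cycle = t_ext + t_ret

t ≈ 3.22 s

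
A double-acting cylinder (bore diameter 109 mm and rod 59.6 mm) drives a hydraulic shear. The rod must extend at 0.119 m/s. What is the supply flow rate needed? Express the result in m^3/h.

Cap-side area A_cap = π/4 × (109 mm)² = 9331 mm^2
Q = A × v

Q ≈ 4.00 m^3/h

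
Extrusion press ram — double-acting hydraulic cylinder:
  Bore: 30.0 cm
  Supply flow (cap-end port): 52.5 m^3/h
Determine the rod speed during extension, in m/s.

Cap-side area A_cap = π/4 × (30.0 cm)² = 706.9 cm^2
v = Q / A

v ≈ 0.206 m/s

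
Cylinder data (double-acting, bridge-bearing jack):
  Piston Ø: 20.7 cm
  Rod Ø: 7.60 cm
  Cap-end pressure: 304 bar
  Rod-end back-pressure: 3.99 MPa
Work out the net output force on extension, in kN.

F ≈ 907 kN

Cap-side area A_cap = π/4 × (20.7 cm)² = 336.5 cm^2
Rod-side annular area A_ann = π/4 × (20.7² − 7.60²) = 291.2 cm^2
Net thrust = P_cap·A_cap − P_rod·A_ann = 1023 kN − 116.2 kN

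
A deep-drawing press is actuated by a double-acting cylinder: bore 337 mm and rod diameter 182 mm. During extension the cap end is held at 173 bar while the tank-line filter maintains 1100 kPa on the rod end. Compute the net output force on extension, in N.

Cap-side area A_cap = π/4 × (337 mm)² = 89200 mm^2
Rod-side annular area A_ann = π/4 × (337² − 182²) = 63180 mm^2
Net thrust = P_cap·A_cap − P_rod·A_ann = 1.543e6 N − 69500 N

F ≈ 1.47e6 N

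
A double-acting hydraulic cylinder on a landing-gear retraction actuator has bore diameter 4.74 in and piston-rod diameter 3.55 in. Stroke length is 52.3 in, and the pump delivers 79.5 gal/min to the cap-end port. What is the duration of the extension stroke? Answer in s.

t ≈ 3.02 s

Cap-side area A_cap = π/4 × (4.74 in)² = 17.65 in^2
Swept volume V = A × L; t = V / Q = A·L / Q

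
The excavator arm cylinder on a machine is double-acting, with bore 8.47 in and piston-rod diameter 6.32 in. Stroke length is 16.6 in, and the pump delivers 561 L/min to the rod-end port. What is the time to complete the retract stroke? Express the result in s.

Rod-side annular area A_ann = π/4 × (8.47² − 6.32²) = 24.97 in^2
Swept volume V = A × L; t = V / Q = A·L / Q

t ≈ 0.727 s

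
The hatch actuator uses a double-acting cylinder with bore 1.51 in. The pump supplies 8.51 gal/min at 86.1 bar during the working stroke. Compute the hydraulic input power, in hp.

W ≈ 6.20 hp

Hydraulic power = P × Q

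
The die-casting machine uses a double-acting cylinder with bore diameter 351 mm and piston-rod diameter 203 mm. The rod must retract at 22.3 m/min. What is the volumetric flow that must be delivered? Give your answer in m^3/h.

Rod-side annular area A_ann = π/4 × (351² − 203²) = 64400 mm^2
Q = A × v

Q ≈ 86.2 m^3/h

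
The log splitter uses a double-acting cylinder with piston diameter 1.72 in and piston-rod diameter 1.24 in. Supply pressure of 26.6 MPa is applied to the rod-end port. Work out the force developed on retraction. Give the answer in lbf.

Rod-side annular area A_ann = π/4 × (1.72² − 1.24²) = 1.116 in^2
On retraction the pressure acts on the annular area (bore minus rod).
F = P × A_ann

F ≈ 4310 lbf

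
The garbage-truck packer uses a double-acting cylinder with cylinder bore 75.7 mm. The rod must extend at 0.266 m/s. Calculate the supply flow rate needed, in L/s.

Q ≈ 1.20 L/s

Cap-side area A_cap = π/4 × (75.7 mm)² = 4501 mm^2
Q = A × v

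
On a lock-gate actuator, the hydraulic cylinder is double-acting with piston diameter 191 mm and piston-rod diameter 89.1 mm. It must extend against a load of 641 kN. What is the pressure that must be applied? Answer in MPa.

Cap-side area A_cap = π/4 × (191 mm)² = 28650 mm^2
P = F / A = 641 kN / A

P ≈ 22.4 MPa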